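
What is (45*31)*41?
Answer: 57195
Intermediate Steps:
(45*31)*41 = 1395*41 = 57195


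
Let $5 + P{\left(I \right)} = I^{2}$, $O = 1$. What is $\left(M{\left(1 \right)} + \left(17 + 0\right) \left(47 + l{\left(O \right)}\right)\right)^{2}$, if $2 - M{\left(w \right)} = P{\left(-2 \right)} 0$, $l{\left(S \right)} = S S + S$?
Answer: $697225$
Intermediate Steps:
$l{\left(S \right)} = S + S^{2}$ ($l{\left(S \right)} = S^{2} + S = S + S^{2}$)
$P{\left(I \right)} = -5 + I^{2}$
$M{\left(w \right)} = 2$ ($M{\left(w \right)} = 2 - \left(-5 + \left(-2\right)^{2}\right) 0 = 2 - \left(-5 + 4\right) 0 = 2 - \left(-1\right) 0 = 2 - 0 = 2 + 0 = 2$)
$\left(M{\left(1 \right)} + \left(17 + 0\right) \left(47 + l{\left(O \right)}\right)\right)^{2} = \left(2 + \left(17 + 0\right) \left(47 + 1 \left(1 + 1\right)\right)\right)^{2} = \left(2 + 17 \left(47 + 1 \cdot 2\right)\right)^{2} = \left(2 + 17 \left(47 + 2\right)\right)^{2} = \left(2 + 17 \cdot 49\right)^{2} = \left(2 + 833\right)^{2} = 835^{2} = 697225$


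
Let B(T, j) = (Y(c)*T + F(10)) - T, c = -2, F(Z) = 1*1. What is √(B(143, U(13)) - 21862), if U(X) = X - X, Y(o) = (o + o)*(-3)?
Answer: 8*I*√317 ≈ 142.44*I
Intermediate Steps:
F(Z) = 1
Y(o) = -6*o (Y(o) = (2*o)*(-3) = -6*o)
U(X) = 0
B(T, j) = 1 + 11*T (B(T, j) = ((-6*(-2))*T + 1) - T = (12*T + 1) - T = (1 + 12*T) - T = 1 + 11*T)
√(B(143, U(13)) - 21862) = √((1 + 11*143) - 21862) = √((1 + 1573) - 21862) = √(1574 - 21862) = √(-20288) = 8*I*√317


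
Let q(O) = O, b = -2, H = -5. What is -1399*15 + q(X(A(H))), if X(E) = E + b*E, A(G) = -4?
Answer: -20981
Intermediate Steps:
X(E) = -E (X(E) = E - 2*E = -E)
-1399*15 + q(X(A(H))) = -1399*15 - 1*(-4) = -20985 + 4 = -20981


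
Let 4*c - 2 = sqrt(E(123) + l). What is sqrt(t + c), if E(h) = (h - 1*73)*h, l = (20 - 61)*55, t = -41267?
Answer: sqrt(-165066 + sqrt(3895))/2 ≈ 203.1*I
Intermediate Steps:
l = -2255 (l = -41*55 = -2255)
E(h) = h*(-73 + h) (E(h) = (h - 73)*h = (-73 + h)*h = h*(-73 + h))
c = 1/2 + sqrt(3895)/4 (c = 1/2 + sqrt(123*(-73 + 123) - 2255)/4 = 1/2 + sqrt(123*50 - 2255)/4 = 1/2 + sqrt(6150 - 2255)/4 = 1/2 + sqrt(3895)/4 ≈ 16.102)
sqrt(t + c) = sqrt(-41267 + (1/2 + sqrt(3895)/4)) = sqrt(-82533/2 + sqrt(3895)/4)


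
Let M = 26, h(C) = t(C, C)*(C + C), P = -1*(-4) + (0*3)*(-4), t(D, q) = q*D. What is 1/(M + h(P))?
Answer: 1/154 ≈ 0.0064935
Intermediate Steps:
t(D, q) = D*q
P = 4 (P = 4 + 0*(-4) = 4 + 0 = 4)
h(C) = 2*C³ (h(C) = (C*C)*(C + C) = C²*(2*C) = 2*C³)
1/(M + h(P)) = 1/(26 + 2*4³) = 1/(26 + 2*64) = 1/(26 + 128) = 1/154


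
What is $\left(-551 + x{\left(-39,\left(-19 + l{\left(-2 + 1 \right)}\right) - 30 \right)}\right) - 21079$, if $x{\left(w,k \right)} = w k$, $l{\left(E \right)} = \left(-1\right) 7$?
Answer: $-19446$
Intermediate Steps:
$l{\left(E \right)} = -7$
$x{\left(w,k \right)} = k w$
$\left(-551 + x{\left(-39,\left(-19 + l{\left(-2 + 1 \right)}\right) - 30 \right)}\right) - 21079 = \left(-551 + \left(\left(-19 - 7\right) - 30\right) \left(-39\right)\right) - 21079 = \left(-551 + \left(-26 - 30\right) \left(-39\right)\right) - 21079 = \left(-551 - -2184\right) - 21079 = \left(-551 + 2184\right) - 21079 = 1633 - 21079 = -19446$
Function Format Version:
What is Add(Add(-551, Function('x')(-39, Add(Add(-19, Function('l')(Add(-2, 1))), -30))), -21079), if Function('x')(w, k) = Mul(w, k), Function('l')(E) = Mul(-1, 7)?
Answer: -19446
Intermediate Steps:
Function('l')(E) = -7
Function('x')(w, k) = Mul(k, w)
Add(Add(-551, Function('x')(-39, Add(Add(-19, Function('l')(Add(-2, 1))), -30))), -21079) = Add(Add(-551, Mul(Add(Add(-19, -7), -30), -39)), -21079) = Add(Add(-551, Mul(Add(-26, -30), -39)), -21079) = Add(Add(-551, Mul(-56, -39)), -21079) = Add(Add(-551, 2184), -21079) = Add(1633, -21079) = -19446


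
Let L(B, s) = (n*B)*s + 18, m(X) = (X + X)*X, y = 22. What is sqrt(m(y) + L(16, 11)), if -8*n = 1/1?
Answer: 2*sqrt(241) ≈ 31.048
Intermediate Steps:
n = -1/8 (n = -1/8/1 = -1/8*1 = -1/8 ≈ -0.12500)
m(X) = 2*X**2 (m(X) = (2*X)*X = 2*X**2)
L(B, s) = 18 - B*s/8 (L(B, s) = (-B/8)*s + 18 = -B*s/8 + 18 = 18 - B*s/8)
sqrt(m(y) + L(16, 11)) = sqrt(2*22**2 + (18 - 1/8*16*11)) = sqrt(2*484 + (18 - 22)) = sqrt(968 - 4) = sqrt(964) = 2*sqrt(241)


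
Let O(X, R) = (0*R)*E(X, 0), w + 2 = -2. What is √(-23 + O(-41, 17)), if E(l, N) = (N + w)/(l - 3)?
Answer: I*√23 ≈ 4.7958*I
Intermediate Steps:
w = -4 (w = -2 - 2 = -4)
E(l, N) = (-4 + N)/(-3 + l) (E(l, N) = (N - 4)/(l - 3) = (-4 + N)/(-3 + l))
O(X, R) = 0 (O(X, R) = (0*R)*((-4 + 0)/(-3 + X)) = 0*(-4/(-3 + X)) = 0)
√(-23 + O(-41, 17)) = √(-23 + 0) = √(-23) = I*√23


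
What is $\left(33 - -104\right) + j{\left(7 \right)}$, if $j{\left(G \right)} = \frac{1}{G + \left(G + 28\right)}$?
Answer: $\frac{5755}{42} \approx 137.02$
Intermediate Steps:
$j{\left(G \right)} = \frac{1}{28 + 2 G}$ ($j{\left(G \right)} = \frac{1}{G + \left(28 + G\right)} = \frac{1}{28 + 2 G}$)
$\left(33 - -104\right) + j{\left(7 \right)} = \left(33 - -104\right) + \frac{1}{2 \left(14 + 7\right)} = \left(33 + 104\right) + \frac{1}{2 \cdot 21} = 137 + \frac{1}{2} \cdot \frac{1}{21} = 137 + \frac{1}{42} = \frac{5755}{42}$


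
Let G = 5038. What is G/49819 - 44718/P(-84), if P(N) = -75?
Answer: 67520724/113225 ≈ 596.34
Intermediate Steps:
G/49819 - 44718/P(-84) = 5038/49819 - 44718/(-75) = 5038*(1/49819) - 44718*(-1/75) = 458/4529 + 14906/25 = 67520724/113225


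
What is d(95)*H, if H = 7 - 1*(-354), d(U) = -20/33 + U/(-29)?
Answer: -1341115/957 ≈ -1401.4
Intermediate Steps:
d(U) = -20/33 - U/29 (d(U) = -20*1/33 + U*(-1/29) = -20/33 - U/29)
H = 361 (H = 7 + 354 = 361)
d(95)*H = (-20/33 - 1/29*95)*361 = (-20/33 - 95/29)*361 = -3715/957*361 = -1341115/957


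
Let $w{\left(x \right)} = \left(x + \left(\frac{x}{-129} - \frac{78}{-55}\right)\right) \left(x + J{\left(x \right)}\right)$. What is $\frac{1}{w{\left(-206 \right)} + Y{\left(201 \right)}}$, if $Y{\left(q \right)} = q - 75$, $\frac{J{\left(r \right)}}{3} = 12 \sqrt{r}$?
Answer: $\frac{1055631838305}{321143294617617314} + \frac{91962566190 i \sqrt{206}}{160571647308808657} \approx 3.2871 \cdot 10^{-6} + 8.2201 \cdot 10^{-6} i$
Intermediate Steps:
$J{\left(r \right)} = 36 \sqrt{r}$ ($J{\left(r \right)} = 3 \cdot 12 \sqrt{r} = 36 \sqrt{r}$)
$Y{\left(q \right)} = -75 + q$
$w{\left(x \right)} = \left(\frac{78}{55} + \frac{128 x}{129}\right) \left(x + 36 \sqrt{x}\right)$ ($w{\left(x \right)} = \left(x + \left(\frac{x}{-129} - \frac{78}{-55}\right)\right) \left(x + 36 \sqrt{x}\right) = \left(x + \left(x \left(- \frac{1}{129}\right) - - \frac{78}{55}\right)\right) \left(x + 36 \sqrt{x}\right) = \left(x - \left(- \frac{78}{55} + \frac{x}{129}\right)\right) \left(x + 36 \sqrt{x}\right) = \left(\frac{78}{55} + \frac{128 x}{129}\right) \left(x + 36 \sqrt{x}\right)$)
$\frac{1}{w{\left(-206 \right)} + Y{\left(201 \right)}} = \frac{1}{\left(\frac{78}{55} \left(-206\right) + \frac{128 \left(-206\right)^{2}}{129} + \frac{1536 \left(-206\right)^{\frac{3}{2}}}{43} + \frac{2808 \sqrt{-206}}{55}\right) + \left(-75 + 201\right)} = \frac{1}{\left(- \frac{16068}{55} + \frac{128}{129} \cdot 42436 + \frac{1536 \left(- 206 i \sqrt{206}\right)}{43} + \frac{2808 i \sqrt{206}}{55}\right) + 126} = \frac{1}{\left(- \frac{16068}{55} + \frac{5431808}{129} - \frac{316416 i \sqrt{206}}{43} + \frac{2808 i \sqrt{206}}{55}\right) + 126} = \frac{1}{\left(\frac{296676668}{7095} - \frac{17282136 i \sqrt{206}}{2365}\right) + 126} = \frac{1}{\frac{297570638}{7095} - \frac{17282136 i \sqrt{206}}{2365}}$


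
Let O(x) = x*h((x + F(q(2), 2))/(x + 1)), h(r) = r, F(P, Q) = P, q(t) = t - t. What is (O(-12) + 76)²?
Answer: 478864/121 ≈ 3957.6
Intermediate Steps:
q(t) = 0
O(x) = x²/(1 + x) (O(x) = x*((x + 0)/(x + 1)) = x*(x/(1 + x)) = x²/(1 + x))
(O(-12) + 76)² = ((-12)²/(1 - 12) + 76)² = (144/(-11) + 76)² = (144*(-1/11) + 76)² = (-144/11 + 76)² = (692/11)² = 478864/121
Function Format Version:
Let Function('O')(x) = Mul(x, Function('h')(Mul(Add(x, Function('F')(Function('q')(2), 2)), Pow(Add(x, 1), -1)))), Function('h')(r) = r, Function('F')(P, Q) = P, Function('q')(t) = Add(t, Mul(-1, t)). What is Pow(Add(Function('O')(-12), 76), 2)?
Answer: Rational(478864, 121) ≈ 3957.6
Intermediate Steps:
Function('q')(t) = 0
Function('O')(x) = Mul(Pow(x, 2), Pow(Add(1, x), -1)) (Function('O')(x) = Mul(x, Mul(Add(x, 0), Pow(Add(x, 1), -1))) = Mul(x, Mul(x, Pow(Add(1, x), -1))) = Mul(Pow(x, 2), Pow(Add(1, x), -1)))
Pow(Add(Function('O')(-12), 76), 2) = Pow(Add(Mul(Pow(-12, 2), Pow(Add(1, -12), -1)), 76), 2) = Pow(Add(Mul(144, Pow(-11, -1)), 76), 2) = Pow(Add(Mul(144, Rational(-1, 11)), 76), 2) = Pow(Add(Rational(-144, 11), 76), 2) = Pow(Rational(692, 11), 2) = Rational(478864, 121)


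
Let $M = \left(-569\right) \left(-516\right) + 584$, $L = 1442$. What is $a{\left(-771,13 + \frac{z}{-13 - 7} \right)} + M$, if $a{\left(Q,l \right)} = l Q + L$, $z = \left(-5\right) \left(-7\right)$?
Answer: $\frac{1147825}{4} \approx 2.8696 \cdot 10^{5}$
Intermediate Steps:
$z = 35$
$a{\left(Q,l \right)} = 1442 + Q l$ ($a{\left(Q,l \right)} = l Q + 1442 = Q l + 1442 = 1442 + Q l$)
$M = 294188$ ($M = 293604 + 584 = 294188$)
$a{\left(-771,13 + \frac{z}{-13 - 7} \right)} + M = \left(1442 - 771 \left(13 + \frac{35}{-13 - 7}\right)\right) + 294188 = \left(1442 - 771 \left(13 + \frac{35}{-20}\right)\right) + 294188 = \left(1442 - 771 \left(13 + 35 \left(- \frac{1}{20}\right)\right)\right) + 294188 = \left(1442 - 771 \left(13 - \frac{7}{4}\right)\right) + 294188 = \left(1442 - \frac{34695}{4}\right) + 294188 = - \frac{28927}{4} + 294188 = \frac{1147825}{4}$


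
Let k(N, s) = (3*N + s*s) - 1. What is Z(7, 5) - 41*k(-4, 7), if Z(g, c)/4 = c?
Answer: -1456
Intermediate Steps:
Z(g, c) = 4*c
k(N, s) = -1 + s**2 + 3*N (k(N, s) = (3*N + s**2) - 1 = (s**2 + 3*N) - 1 = -1 + s**2 + 3*N)
Z(7, 5) - 41*k(-4, 7) = 4*5 - 41*(-1 + 7**2 + 3*(-4)) = 20 - 41*(-1 + 49 - 12) = 20 - 41*36 = 20 - 1476 = -1456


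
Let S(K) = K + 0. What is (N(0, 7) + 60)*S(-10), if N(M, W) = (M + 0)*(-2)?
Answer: -600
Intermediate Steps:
N(M, W) = -2*M (N(M, W) = M*(-2) = -2*M)
S(K) = K
(N(0, 7) + 60)*S(-10) = (-2*0 + 60)*(-10) = (0 + 60)*(-10) = 60*(-10) = -600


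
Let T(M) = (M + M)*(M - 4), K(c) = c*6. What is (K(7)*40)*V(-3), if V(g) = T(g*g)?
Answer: 151200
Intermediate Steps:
K(c) = 6*c
T(M) = 2*M*(-4 + M) (T(M) = (2*M)*(-4 + M) = 2*M*(-4 + M))
V(g) = 2*g²*(-4 + g²) (V(g) = 2*(g*g)*(-4 + g*g) = 2*g²*(-4 + g²))
(K(7)*40)*V(-3) = ((6*7)*40)*(2*(-3)²*(-4 + (-3)²)) = (42*40)*(2*9*(-4 + 9)) = 1680*(2*9*5) = 1680*90 = 151200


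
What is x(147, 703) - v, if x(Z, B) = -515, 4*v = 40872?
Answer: -10733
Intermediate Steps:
v = 10218 (v = (1/4)*40872 = 10218)
x(147, 703) - v = -515 - 1*10218 = -515 - 10218 = -10733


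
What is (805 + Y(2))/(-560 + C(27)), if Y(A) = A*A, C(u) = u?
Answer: -809/533 ≈ -1.5178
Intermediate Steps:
Y(A) = A²
(805 + Y(2))/(-560 + C(27)) = (805 + 2²)/(-560 + 27) = (805 + 4)/(-533) = 809*(-1/533) = -809/533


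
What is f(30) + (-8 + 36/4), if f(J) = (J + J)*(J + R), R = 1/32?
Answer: 14423/8 ≈ 1802.9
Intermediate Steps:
R = 1/32 ≈ 0.031250
f(J) = 2*J*(1/32 + J) (f(J) = (J + J)*(J + 1/32) = (2*J)*(1/32 + J) = 2*J*(1/32 + J))
f(30) + (-8 + 36/4) = (1/16)*30*(1 + 32*30) + (-8 + 36/4) = (1/16)*30*(1 + 960) + (-8 + (¼)*36) = (1/16)*30*961 + (-8 + 9) = 14415/8 + 1 = 14423/8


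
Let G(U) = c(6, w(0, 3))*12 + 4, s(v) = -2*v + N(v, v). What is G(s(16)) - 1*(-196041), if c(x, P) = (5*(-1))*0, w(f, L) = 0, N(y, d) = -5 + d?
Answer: 196045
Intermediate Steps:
c(x, P) = 0 (c(x, P) = -5*0 = 0)
s(v) = -5 - v (s(v) = -2*v + (-5 + v) = -5 - v)
G(U) = 4 (G(U) = 0*12 + 4 = 0 + 4 = 4)
G(s(16)) - 1*(-196041) = 4 - 1*(-196041) = 4 + 196041 = 196045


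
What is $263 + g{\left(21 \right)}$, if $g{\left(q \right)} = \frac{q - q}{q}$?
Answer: $263$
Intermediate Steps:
$g{\left(q \right)} = 0$ ($g{\left(q \right)} = \frac{0}{q} = 0$)
$263 + g{\left(21 \right)} = 263 + 0 = 263$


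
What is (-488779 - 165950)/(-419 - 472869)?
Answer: 654729/473288 ≈ 1.3834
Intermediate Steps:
(-488779 - 165950)/(-419 - 472869) = -654729/(-473288) = -654729*(-1/473288) = 654729/473288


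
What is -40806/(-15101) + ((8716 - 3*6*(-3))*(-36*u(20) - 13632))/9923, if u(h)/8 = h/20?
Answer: -1843101000462/149847223 ≈ -12300.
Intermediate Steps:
u(h) = 2*h/5 (u(h) = 8*(h/20) = 2*h/5)
-40806/(-15101) + ((8716 - 3*6*(-3))*(-36*u(20) - 13632))/9923 = -40806/(-15101) + ((8716 - 3*6*(-3))*(-72*20/5 - 13632))/9923 = -40806*(-1/15101) + ((8716 - 18*(-3))*(-36*8 - 13632))*(1/9923) = 40806/15101 + ((8716 + 54)*(-288 - 13632))*(1/9923) = 40806/15101 + (8770*(-13920))*(1/9923) = 40806/15101 - 122078400*1/9923 = 40806/15101 - 122078400/9923 = -1843101000462/149847223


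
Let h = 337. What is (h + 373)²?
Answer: 504100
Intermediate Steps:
(h + 373)² = (337 + 373)² = 710² = 504100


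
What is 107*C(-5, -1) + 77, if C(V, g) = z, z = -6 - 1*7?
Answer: -1314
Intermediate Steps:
z = -13 (z = -6 - 7 = -13)
C(V, g) = -13
107*C(-5, -1) + 77 = 107*(-13) + 77 = -1391 + 77 = -1314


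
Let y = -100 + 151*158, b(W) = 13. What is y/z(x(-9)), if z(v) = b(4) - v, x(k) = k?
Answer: 11879/11 ≈ 1079.9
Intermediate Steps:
y = 23758 (y = -100 + 23858 = 23758)
z(v) = 13 - v
y/z(x(-9)) = 23758/(13 - 1*(-9)) = 23758/(13 + 9) = 23758/22 = 23758*(1/22) = 11879/11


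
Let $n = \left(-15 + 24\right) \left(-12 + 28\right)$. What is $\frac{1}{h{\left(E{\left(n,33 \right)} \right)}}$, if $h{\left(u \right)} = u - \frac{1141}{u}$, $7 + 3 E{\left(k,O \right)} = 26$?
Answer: $- \frac{57}{9908} \approx -0.0057529$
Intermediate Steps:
$n = 144$ ($n = 9 \cdot 16 = 144$)
$E{\left(k,O \right)} = \frac{19}{3}$ ($E{\left(k,O \right)} = - \frac{7}{3} + \frac{1}{3} \cdot 26 = - \frac{7}{3} + \frac{26}{3} = \frac{19}{3}$)
$\frac{1}{h{\left(E{\left(n,33 \right)} \right)}} = \frac{1}{\frac{19}{3} - \frac{1141}{\frac{19}{3}}} = \frac{1}{\frac{19}{3} - \frac{3423}{19}} = \frac{1}{- \frac{9908}{57}} = - \frac{57}{9908}$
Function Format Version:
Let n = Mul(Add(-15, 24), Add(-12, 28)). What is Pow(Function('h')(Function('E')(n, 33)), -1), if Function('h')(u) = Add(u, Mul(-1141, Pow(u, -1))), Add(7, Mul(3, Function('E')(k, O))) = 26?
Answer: Rational(-57, 9908) ≈ -0.0057529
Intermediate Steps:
n = 144 (n = Mul(9, 16) = 144)
Function('E')(k, O) = Rational(19, 3) (Function('E')(k, O) = Add(Rational(-7, 3), Mul(Rational(1, 3), 26)) = Add(Rational(-7, 3), Rational(26, 3)) = Rational(19, 3))
Pow(Function('h')(Function('E')(n, 33)), -1) = Pow(Add(Rational(19, 3), Mul(-1141, Pow(Rational(19, 3), -1))), -1) = Pow(Add(Rational(19, 3), Mul(-1141, Rational(3, 19))), -1) = Pow(Add(Rational(19, 3), Rational(-3423, 19)), -1) = Pow(Rational(-9908, 57), -1) = Rational(-57, 9908)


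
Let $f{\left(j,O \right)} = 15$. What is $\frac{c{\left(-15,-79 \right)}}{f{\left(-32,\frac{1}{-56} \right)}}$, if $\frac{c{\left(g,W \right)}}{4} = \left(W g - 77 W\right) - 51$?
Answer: $\frac{28868}{15} \approx 1924.5$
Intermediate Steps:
$c{\left(g,W \right)} = -204 - 308 W + 4 W g$ ($c{\left(g,W \right)} = 4 \left(\left(W g - 77 W\right) - 51\right) = 4 \left(\left(- 77 W + W g\right) - 51\right) = 4 \left(-51 - 77 W + W g\right) = -204 - 308 W + 4 W g$)
$\frac{c{\left(-15,-79 \right)}}{f{\left(-32,\frac{1}{-56} \right)}} = \frac{-204 - -24332 + 4 \left(-79\right) \left(-15\right)}{15} = \left(-204 + 24332 + 4740\right) \frac{1}{15} = 28868 \cdot \frac{1}{15} = \frac{28868}{15}$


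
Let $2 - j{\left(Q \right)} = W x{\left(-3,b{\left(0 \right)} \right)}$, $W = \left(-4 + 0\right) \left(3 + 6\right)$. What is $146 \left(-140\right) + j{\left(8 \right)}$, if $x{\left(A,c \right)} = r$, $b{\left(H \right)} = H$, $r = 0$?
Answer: $-20438$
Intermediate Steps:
$x{\left(A,c \right)} = 0$
$W = -36$ ($W = \left(-4\right) 9 = -36$)
$j{\left(Q \right)} = 2$ ($j{\left(Q \right)} = 2 - \left(-36\right) 0 = 2 - 0 = 2 + 0 = 2$)
$146 \left(-140\right) + j{\left(8 \right)} = 146 \left(-140\right) + 2 = -20440 + 2 = -20438$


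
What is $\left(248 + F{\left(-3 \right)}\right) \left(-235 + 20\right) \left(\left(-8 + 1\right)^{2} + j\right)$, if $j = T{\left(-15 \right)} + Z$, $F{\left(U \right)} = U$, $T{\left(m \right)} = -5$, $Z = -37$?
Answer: $-368725$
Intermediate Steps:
$j = -42$ ($j = -5 - 37 = -42$)
$\left(248 + F{\left(-3 \right)}\right) \left(-235 + 20\right) \left(\left(-8 + 1\right)^{2} + j\right) = \left(248 - 3\right) \left(-235 + 20\right) \left(\left(-8 + 1\right)^{2} - 42\right) = 245 \left(-215\right) \left(\left(-7\right)^{2} - 42\right) = - 52675 \left(49 - 42\right) = \left(-52675\right) 7 = -368725$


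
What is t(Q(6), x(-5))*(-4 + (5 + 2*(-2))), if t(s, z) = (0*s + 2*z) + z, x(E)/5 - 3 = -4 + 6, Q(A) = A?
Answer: -225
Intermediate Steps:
x(E) = 25 (x(E) = 15 + 5*(-4 + 6) = 15 + 5*2 = 15 + 10 = 25)
t(s, z) = 3*z (t(s, z) = (0 + 2*z) + z = 2*z + z = 3*z)
t(Q(6), x(-5))*(-4 + (5 + 2*(-2))) = (3*25)*(-4 + (5 + 2*(-2))) = 75*(-4 + (5 - 4)) = 75*(-4 + 1) = 75*(-3) = -225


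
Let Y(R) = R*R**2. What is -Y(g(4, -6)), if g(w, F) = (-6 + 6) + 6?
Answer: -216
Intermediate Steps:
g(w, F) = 6 (g(w, F) = 0 + 6 = 6)
Y(R) = R**3
-Y(g(4, -6)) = -1*6**3 = -1*216 = -216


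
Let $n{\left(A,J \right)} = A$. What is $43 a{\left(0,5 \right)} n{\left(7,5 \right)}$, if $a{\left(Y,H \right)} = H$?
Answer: $1505$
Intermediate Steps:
$43 a{\left(0,5 \right)} n{\left(7,5 \right)} = 43 \cdot 5 \cdot 7 = 215 \cdot 7 = 1505$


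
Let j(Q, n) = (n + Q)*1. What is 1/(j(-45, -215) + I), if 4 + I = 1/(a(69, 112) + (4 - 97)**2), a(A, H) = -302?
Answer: -8347/2203607 ≈ -0.0037879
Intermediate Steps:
j(Q, n) = Q + n (j(Q, n) = (Q + n)*1 = Q + n)
I = -33387/8347 (I = -4 + 1/(-302 + (4 - 97)**2) = -4 + 1/(-302 + (-93)**2) = -4 + 1/(-302 + 8649) = -4 + 1/8347 = -33387/8347 ≈ -3.9999)
1/(j(-45, -215) + I) = 1/((-45 - 215) - 33387/8347) = 1/(-260 - 33387/8347) = 1/(-2203607/8347) = -8347/2203607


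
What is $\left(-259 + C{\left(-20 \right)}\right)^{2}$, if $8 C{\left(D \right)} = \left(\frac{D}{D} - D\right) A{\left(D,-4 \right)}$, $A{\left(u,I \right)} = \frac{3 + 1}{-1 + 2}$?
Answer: $\frac{247009}{4} \approx 61752.0$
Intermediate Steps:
$A{\left(u,I \right)} = 4$ ($A{\left(u,I \right)} = \frac{4}{1} = 4 \cdot 1 = 4$)
$C{\left(D \right)} = \frac{1}{2} - \frac{D}{2}$ ($C{\left(D \right)} = \frac{\left(\frac{D}{D} - D\right) 4}{8} = \frac{\left(1 - D\right) 4}{8} = \frac{4 - 4 D}{8} = \frac{1}{2} - \frac{D}{2}$)
$\left(-259 + C{\left(-20 \right)}\right)^{2} = \left(-259 + \left(\frac{1}{2} - -10\right)\right)^{2} = \left(-259 + \left(\frac{1}{2} + 10\right)\right)^{2} = \left(-259 + \frac{21}{2}\right)^{2} = \left(- \frac{497}{2}\right)^{2} = \frac{247009}{4}$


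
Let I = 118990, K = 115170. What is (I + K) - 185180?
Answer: 48980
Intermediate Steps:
(I + K) - 185180 = (118990 + 115170) - 185180 = 234160 - 185180 = 48980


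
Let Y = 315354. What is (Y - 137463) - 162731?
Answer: 15160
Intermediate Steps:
(Y - 137463) - 162731 = (315354 - 137463) - 162731 = 177891 - 162731 = 15160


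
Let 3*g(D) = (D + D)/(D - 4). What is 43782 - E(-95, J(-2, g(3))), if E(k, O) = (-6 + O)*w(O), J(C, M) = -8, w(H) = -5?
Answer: 43712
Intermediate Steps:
g(D) = 2*D/(3*(-4 + D)) (g(D) = ((D + D)/(D - 4))/3 = ((2*D)/(-4 + D))/3 = (2*D/(-4 + D))/3 = 2*D/(3*(-4 + D)))
E(k, O) = 30 - 5*O (E(k, O) = (-6 + O)*(-5) = 30 - 5*O)
43782 - E(-95, J(-2, g(3))) = 43782 - (30 - 5*(-8)) = 43782 - (30 + 40) = 43782 - 1*70 = 43782 - 70 = 43712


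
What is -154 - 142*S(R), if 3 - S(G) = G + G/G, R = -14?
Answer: -2426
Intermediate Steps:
S(G) = 2 - G (S(G) = 3 - (G + G/G) = 3 - (G + 1) = 3 - (1 + G) = 3 + (-1 - G) = 2 - G)
-154 - 142*S(R) = -154 - 142*(2 - 1*(-14)) = -154 - 142*(2 + 14) = -154 - 142*16 = -154 - 2272 = -2426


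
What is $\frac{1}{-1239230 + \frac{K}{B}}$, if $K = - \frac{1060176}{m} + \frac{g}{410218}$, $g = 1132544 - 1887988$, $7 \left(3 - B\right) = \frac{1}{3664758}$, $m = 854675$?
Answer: $- \frac{793599502992037075}{983453127386862172669862} \approx -8.0695 \cdot 10^{-7}$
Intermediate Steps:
$B = \frac{76959917}{25653306}$ ($B = 3 - \frac{1}{7 \cdot 3664758} = 3 - \frac{1}{25653306} = \frac{76959917}{25653306} \approx 3.0$)
$g = -755444$
$K = - \frac{540281189534}{175301534575}$ ($K = - \frac{1060176}{854675} - \frac{755444}{410218} = \left(-1060176\right) \frac{1}{854675} - \frac{377722}{205109} = - \frac{1060176}{854675} - \frac{377722}{205109} = - \frac{540281189534}{175301534575} \approx -3.082$)
$\frac{1}{-1239230 + \frac{K}{B}} = \frac{1}{-1239230 - \frac{540281189534}{175301534575 \cdot \frac{76959917}{25653306}}} = \frac{1}{-1239230 - \frac{815294040068217612}{793599502992037075}} = \frac{1}{- \frac{983453127386862172669862}{793599502992037075}} = - \frac{793599502992037075}{983453127386862172669862}$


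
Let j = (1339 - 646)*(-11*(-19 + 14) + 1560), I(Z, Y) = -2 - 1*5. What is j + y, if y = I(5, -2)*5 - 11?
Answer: 1119149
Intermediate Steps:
I(Z, Y) = -7 (I(Z, Y) = -2 - 5 = -7)
y = -46 (y = -7*5 - 11 = -35 - 11 = -46)
j = 1119195 (j = 693*(-11*(-5) + 1560) = 693*(55 + 1560) = 693*1615 = 1119195)
j + y = 1119195 - 46 = 1119149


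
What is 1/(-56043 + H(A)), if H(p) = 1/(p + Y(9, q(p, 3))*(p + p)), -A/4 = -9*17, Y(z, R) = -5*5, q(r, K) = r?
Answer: -29988/1680617485 ≈ -1.7843e-5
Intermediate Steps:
Y(z, R) = -25
A = 612 (A = -(-36)*17 = -4*(-153) = 612)
H(p) = -1/(49*p) (H(p) = 1/(p - 25*(p + p)) = 1/(p - 50*p) = 1/(-49*p) = -1/(49*p))
1/(-56043 + H(A)) = 1/(-56043 - 1/49/612) = 1/(-56043 - 1/49*1/612) = 1/(-56043 - 1/29988) = 1/(-1680617485/29988) = -29988/1680617485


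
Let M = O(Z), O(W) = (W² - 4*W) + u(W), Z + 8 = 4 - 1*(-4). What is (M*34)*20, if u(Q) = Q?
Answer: 0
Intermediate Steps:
Z = 0 (Z = -8 + (4 - 1*(-4)) = -8 + (4 + 4) = -8 + 8 = 0)
O(W) = W² - 3*W (O(W) = (W² - 4*W) + W = W² - 3*W)
M = 0 (M = 0*(-3 + 0) = 0*(-3) = 0)
(M*34)*20 = (0*34)*20 = 0*20 = 0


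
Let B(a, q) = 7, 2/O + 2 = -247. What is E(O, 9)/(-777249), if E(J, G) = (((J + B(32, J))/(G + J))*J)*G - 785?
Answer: 145892491/144441622413 ≈ 0.0010100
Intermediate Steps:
O = -2/249 (O = 2/(-2 - 247) = 2/(-249) = 2*(-1/249) = -2/249 ≈ -0.0080321)
E(J, G) = -785 + G*J*(7 + J)/(G + J) (E(J, G) = (((J + 7)/(G + J))*J)*G - 785 = (((7 + J)/(G + J))*J)*G - 785 = (J*(7 + J)/(G + J))*G - 785 = G*J*(7 + J)/(G + J) - 785 = -785 + G*J*(7 + J)/(G + J))
E(O, 9)/(-777249) = ((-785*9 - 785*(-2/249) + 9*(-2/249)**2 + 7*9*(-2/249))/(9 - 2/249))/(-777249) = ((-7065 + 1570/249 + 9*(4/62001) - 42/83)/(2239/249))*(-1/777249) = (249*(-7065 + 1570/249 + 4/6889 - 42/83)/2239)*(-1/777249) = ((249/2239)*(-145892491/20667))*(-1/777249) = -145892491/185837*(-1/777249) = 145892491/144441622413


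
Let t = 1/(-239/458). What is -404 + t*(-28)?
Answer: -83732/239 ≈ -350.34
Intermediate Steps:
t = -458/239 (t = 1/(-239*1/458) = 1/(-239/458) = -458/239 ≈ -1.9163)
-404 + t*(-28) = -404 - 458/239*(-28) = -404 + 12824/239 = -83732/239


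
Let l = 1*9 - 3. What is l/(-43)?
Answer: -6/43 ≈ -0.13953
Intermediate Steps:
l = 6 (l = 9 - 3 = 6)
l/(-43) = 6/(-43) = -1/43*6 = -6/43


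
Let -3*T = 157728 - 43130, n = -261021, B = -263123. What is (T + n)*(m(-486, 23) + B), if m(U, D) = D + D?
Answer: 236153962897/3 ≈ 7.8718e+10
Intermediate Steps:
T = -114598/3 (T = -(157728 - 43130)/3 = -1/3*114598 = -114598/3 ≈ -38199.)
m(U, D) = 2*D
(T + n)*(m(-486, 23) + B) = (-114598/3 - 261021)*(2*23 - 263123) = -897661*(46 - 263123)/3 = -897661/3*(-263077) = 236153962897/3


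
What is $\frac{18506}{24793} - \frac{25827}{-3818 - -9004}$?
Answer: $- \frac{544356695}{128576498} \approx -4.2337$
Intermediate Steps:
$\frac{18506}{24793} - \frac{25827}{-3818 - -9004} = 18506 \cdot \frac{1}{24793} - \frac{25827}{-3818 + 9004} = \frac{18506}{24793} - \frac{25827}{5186} = - \frac{544356695}{128576498}$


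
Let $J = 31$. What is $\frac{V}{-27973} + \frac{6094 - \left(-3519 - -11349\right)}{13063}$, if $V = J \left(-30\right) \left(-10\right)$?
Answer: $- \frac{170047028}{365411299} \approx -0.46536$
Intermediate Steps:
$V = 9300$ ($V = 31 \left(-30\right) \left(-10\right) = \left(-930\right) \left(-10\right) = 9300$)
$\frac{V}{-27973} + \frac{6094 - \left(-3519 - -11349\right)}{13063} = \frac{9300}{-27973} + \frac{6094 - \left(-3519 - -11349\right)}{13063} = 9300 \left(- \frac{1}{27973}\right) + \left(6094 - \left(-3519 + 11349\right)\right) \frac{1}{13063} = - \frac{9300}{27973} + \left(6094 - 7830\right) \frac{1}{13063} = - \frac{9300}{27973} - \frac{1736}{13063} = - \frac{170047028}{365411299}$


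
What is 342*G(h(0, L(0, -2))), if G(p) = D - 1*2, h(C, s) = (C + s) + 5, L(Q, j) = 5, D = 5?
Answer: 1026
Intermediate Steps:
h(C, s) = 5 + C + s
G(p) = 3 (G(p) = 5 - 1*2 = 5 - 2 = 3)
342*G(h(0, L(0, -2))) = 342*3 = 1026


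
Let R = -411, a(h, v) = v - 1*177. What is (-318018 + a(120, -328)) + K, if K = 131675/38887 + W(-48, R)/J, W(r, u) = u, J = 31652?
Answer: -392050304479909/1230851324 ≈ -3.1852e+5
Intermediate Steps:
a(h, v) = -177 + v (a(h, v) = v - 177 = -177 + v)
K = 4151794543/1230851324 (K = 131675/38887 - 411/31652 = 4151794543/1230851324 ≈ 3.3731)
(-318018 + a(120, -328)) + K = (-318018 + (-177 - 328)) + 4151794543/1230851324 = (-318018 - 505) + 4151794543/1230851324 = -318523 + 4151794543/1230851324 = -392050304479909/1230851324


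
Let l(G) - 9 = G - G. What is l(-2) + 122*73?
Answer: 8915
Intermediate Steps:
l(G) = 9 (l(G) = 9 + (G - G) = 9 + 0 = 9)
l(-2) + 122*73 = 9 + 122*73 = 9 + 8906 = 8915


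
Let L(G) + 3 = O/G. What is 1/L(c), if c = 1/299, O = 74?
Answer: 1/22123 ≈ 4.5202e-5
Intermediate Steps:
c = 1/299 ≈ 0.0033445
L(G) = -3 + 74/G
1/L(c) = 1/(-3 + 74/(1/299)) = 1/(-3 + 74*299) = 1/(-3 + 22126) = 1/22123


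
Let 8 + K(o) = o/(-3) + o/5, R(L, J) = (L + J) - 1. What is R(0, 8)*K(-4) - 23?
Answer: -1129/15 ≈ -75.267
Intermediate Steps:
R(L, J) = -1 + J + L (R(L, J) = (J + L) - 1 = -1 + J + L)
K(o) = -8 - 2*o/15 (K(o) = -8 + (o/(-3) + o/5) = -8 + (o*(-⅓) + o*(⅕)) = -8 + (-o/3 + o/5) = -8 - 2*o/15)
R(0, 8)*K(-4) - 23 = (-1 + 8 + 0)*(-8 - 2/15*(-4)) - 23 = 7*(-8 + 8/15) - 23 = 7*(-112/15) - 23 = -784/15 - 23 = -1129/15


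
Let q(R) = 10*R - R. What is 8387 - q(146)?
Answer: 7073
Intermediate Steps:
q(R) = 9*R
8387 - q(146) = 8387 - 9*146 = 8387 - 1*1314 = 8387 - 1314 = 7073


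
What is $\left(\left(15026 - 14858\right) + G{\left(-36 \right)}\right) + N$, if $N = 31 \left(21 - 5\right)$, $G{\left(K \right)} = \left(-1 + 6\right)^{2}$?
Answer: $689$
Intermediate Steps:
$G{\left(K \right)} = 25$ ($G{\left(K \right)} = 5^{2} = 25$)
$N = 496$ ($N = 31 \left(21 + \left(-43 + 38\right)\right) = 31 \left(21 - 5\right) = 31 \cdot 16 = 496$)
$\left(\left(15026 - 14858\right) + G{\left(-36 \right)}\right) + N = \left(\left(15026 - 14858\right) + 25\right) + 496 = \left(168 + 25\right) + 496 = 193 + 496 = 689$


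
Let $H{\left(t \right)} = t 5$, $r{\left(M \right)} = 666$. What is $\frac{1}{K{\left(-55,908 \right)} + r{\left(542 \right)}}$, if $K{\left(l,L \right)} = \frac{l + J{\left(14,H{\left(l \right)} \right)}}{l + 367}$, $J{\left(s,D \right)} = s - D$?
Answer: $\frac{4}{2667} \approx 0.0014998$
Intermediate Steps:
$H{\left(t \right)} = 5 t$
$K{\left(l,L \right)} = \frac{14 - 4 l}{367 + l}$ ($K{\left(l,L \right)} = \frac{l - \left(-14 + 5 l\right)}{l + 367} = \frac{l - \left(-14 + 5 l\right)}{367 + l} = \frac{14 - 4 l}{367 + l}$)
$\frac{1}{K{\left(-55,908 \right)} + r{\left(542 \right)}} = \frac{1}{\frac{2 \left(7 - -110\right)}{367 - 55} + 666} = \frac{1}{\frac{2 \left(7 + 110\right)}{312} + 666} = \frac{1}{2 \cdot \frac{1}{312} \cdot 117 + 666} = \frac{1}{\frac{3}{4} + 666} = \frac{1}{\frac{2667}{4}} = \frac{4}{2667}$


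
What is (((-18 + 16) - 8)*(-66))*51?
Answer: 33660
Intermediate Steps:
(((-18 + 16) - 8)*(-66))*51 = ((-2 - 8)*(-66))*51 = -10*(-66)*51 = 660*51 = 33660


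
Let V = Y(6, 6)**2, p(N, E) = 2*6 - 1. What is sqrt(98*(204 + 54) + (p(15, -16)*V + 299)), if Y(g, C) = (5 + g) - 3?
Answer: sqrt(26287) ≈ 162.13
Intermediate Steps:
p(N, E) = 11 (p(N, E) = 12 - 1 = 11)
Y(g, C) = 2 + g
V = 64 (V = (2 + 6)**2 = 8**2 = 64)
sqrt(98*(204 + 54) + (p(15, -16)*V + 299)) = sqrt(98*(204 + 54) + (11*64 + 299)) = sqrt(98*258 + (704 + 299)) = sqrt(25284 + 1003) = sqrt(26287)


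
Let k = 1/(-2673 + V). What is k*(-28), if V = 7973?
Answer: -7/1325 ≈ -0.0052830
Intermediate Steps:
k = 1/5300 (k = 1/(-2673 + 7973) = 1/5300 ≈ 0.00018868)
k*(-28) = (1/5300)*(-28) = -7/1325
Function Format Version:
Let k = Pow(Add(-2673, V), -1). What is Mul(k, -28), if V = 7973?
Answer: Rational(-7, 1325) ≈ -0.0052830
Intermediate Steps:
k = Rational(1, 5300) (k = Pow(Add(-2673, 7973), -1) = Pow(5300, -1) = Rational(1, 5300) ≈ 0.00018868)
Mul(k, -28) = Mul(Rational(1, 5300), -28) = Rational(-7, 1325)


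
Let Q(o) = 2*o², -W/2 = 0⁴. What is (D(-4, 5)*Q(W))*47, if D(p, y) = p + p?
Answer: 0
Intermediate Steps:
W = 0 (W = -2*0⁴ = -2*0 = 0)
D(p, y) = 2*p
(D(-4, 5)*Q(W))*47 = ((2*(-4))*(2*0²))*47 = -16*0*47 = -8*0*47 = 0*47 = 0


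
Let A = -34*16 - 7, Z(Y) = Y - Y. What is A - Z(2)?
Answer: -551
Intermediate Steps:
Z(Y) = 0
A = -551 (A = -544 - 7 = -551)
A - Z(2) = -551 - 1*0 = -551 + 0 = -551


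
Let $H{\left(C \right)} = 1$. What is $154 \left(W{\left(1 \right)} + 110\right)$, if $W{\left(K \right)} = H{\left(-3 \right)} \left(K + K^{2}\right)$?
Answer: $17248$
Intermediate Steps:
$W{\left(K \right)} = K + K^{2}$ ($W{\left(K \right)} = 1 \left(K + K^{2}\right) = K + K^{2}$)
$154 \left(W{\left(1 \right)} + 110\right) = 154 \left(1 \left(1 + 1\right) + 110\right) = 154 \left(1 \cdot 2 + 110\right) = 154 \left(2 + 110\right) = 154 \cdot 112 = 17248$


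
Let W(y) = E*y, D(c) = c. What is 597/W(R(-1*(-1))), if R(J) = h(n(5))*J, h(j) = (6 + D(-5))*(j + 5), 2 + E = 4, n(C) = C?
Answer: 597/20 ≈ 29.850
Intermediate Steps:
E = 2 (E = -2 + 4 = 2)
h(j) = 5 + j (h(j) = (6 - 5)*(j + 5) = 1*(5 + j) = 5 + j)
R(J) = 10*J (R(J) = (5 + 5)*J = 10*J)
W(y) = 2*y
597/W(R(-1*(-1))) = 597/((2*(10*(-1*(-1))))) = 597/((2*(10*1))) = 597/((2*10)) = 597/20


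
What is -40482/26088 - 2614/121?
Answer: -12182059/526108 ≈ -23.155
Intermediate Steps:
-40482/26088 - 2614/121 = -40482*1/26088 - 2614*1/121 = -6747/4348 - 2614/121 = -12182059/526108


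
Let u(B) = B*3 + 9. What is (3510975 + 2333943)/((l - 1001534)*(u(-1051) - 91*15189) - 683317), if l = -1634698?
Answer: 5844918/3652084864259 ≈ 1.6004e-6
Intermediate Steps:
u(B) = 9 + 3*B (u(B) = 3*B + 9 = 9 + 3*B)
(3510975 + 2333943)/((l - 1001534)*(u(-1051) - 91*15189) - 683317) = (3510975 + 2333943)/((-1634698 - 1001534)*((9 + 3*(-1051)) - 91*15189) - 683317) = 5844918/(-2636232*((9 - 3153) - 1382199) - 683317) = 5844918/(-2636232*(-3144 - 1382199) - 683317) = 5844918/(-2636232*(-1385343) - 683317) = 5844918/(3652085547576 - 683317) = 5844918/3652084864259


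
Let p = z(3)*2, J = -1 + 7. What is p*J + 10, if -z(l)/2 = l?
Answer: -62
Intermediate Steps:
J = 6
z(l) = -2*l
p = -12 (p = -2*3*2 = -6*2 = -12)
p*J + 10 = -12*6 + 10 = -72 + 10 = -62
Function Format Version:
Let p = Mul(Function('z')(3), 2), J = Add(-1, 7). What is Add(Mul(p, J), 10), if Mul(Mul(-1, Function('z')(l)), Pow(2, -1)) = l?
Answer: -62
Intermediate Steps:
J = 6
Function('z')(l) = Mul(-2, l)
p = -12 (p = Mul(Mul(-2, 3), 2) = Mul(-6, 2) = -12)
Add(Mul(p, J), 10) = Add(Mul(-12, 6), 10) = Add(-72, 10) = -62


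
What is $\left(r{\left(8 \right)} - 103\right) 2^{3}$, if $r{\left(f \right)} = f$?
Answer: $-760$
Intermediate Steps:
$\left(r{\left(8 \right)} - 103\right) 2^{3} = \left(8 - 103\right) 2^{3} = \left(-95\right) 8 = -760$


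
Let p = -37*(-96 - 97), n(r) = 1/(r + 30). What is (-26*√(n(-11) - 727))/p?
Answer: -52*I*√65607/135679 ≈ -0.098167*I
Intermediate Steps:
n(r) = 1/(30 + r)
p = 7141 (p = -37*(-193) = 7141)
(-26*√(n(-11) - 727))/p = -26*√(1/(30 - 11) - 727)/7141 = -26*√(1/19 - 727)*(1/7141) = -52*I*√65607/19*(1/7141) = -52*I*√65607/135679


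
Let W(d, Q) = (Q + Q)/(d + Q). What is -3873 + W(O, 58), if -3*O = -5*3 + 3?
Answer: -120005/31 ≈ -3871.1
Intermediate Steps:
O = 4 (O = -(-5*3 + 3)/3 = -(-15 + 3)/3 = -1/3*(-12) = 4)
W(d, Q) = 2*Q/(Q + d) (W(d, Q) = (2*Q)/(Q + d) = 2*Q/(Q + d))
-3873 + W(O, 58) = -3873 + 2*58/(58 + 4) = -3873 + 2*58/62 = -3873 + 2*58*(1/62) = -3873 + 58/31 = -120005/31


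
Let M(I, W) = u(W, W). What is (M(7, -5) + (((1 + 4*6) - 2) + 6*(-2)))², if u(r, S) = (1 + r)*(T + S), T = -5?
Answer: 2601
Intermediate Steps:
u(r, S) = (1 + r)*(-5 + S)
M(I, W) = -5 + W² - 4*W (M(I, W) = -5 + W - 5*W + W*W = -5 + W - 5*W + W² = -5 + W² - 4*W)
(M(7, -5) + (((1 + 4*6) - 2) + 6*(-2)))² = ((-5 + (-5)² - 4*(-5)) + (((1 + 4*6) - 2) + 6*(-2)))² = ((-5 + 25 + 20) + (((1 + 24) - 2) - 12))² = (40 + ((25 - 2) - 12))² = (40 + (23 - 12))² = (40 + 11)² = 51² = 2601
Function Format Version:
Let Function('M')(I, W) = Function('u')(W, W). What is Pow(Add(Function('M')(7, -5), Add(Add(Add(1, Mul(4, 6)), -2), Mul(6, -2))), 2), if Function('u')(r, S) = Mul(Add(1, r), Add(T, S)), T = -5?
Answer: 2601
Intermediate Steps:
Function('u')(r, S) = Mul(Add(1, r), Add(-5, S))
Function('M')(I, W) = Add(-5, Pow(W, 2), Mul(-4, W)) (Function('M')(I, W) = Add(-5, W, Mul(-5, W), Mul(W, W)) = Add(-5, W, Mul(-5, W), Pow(W, 2)) = Add(-5, Pow(W, 2), Mul(-4, W)))
Pow(Add(Function('M')(7, -5), Add(Add(Add(1, Mul(4, 6)), -2), Mul(6, -2))), 2) = Pow(Add(Add(-5, Pow(-5, 2), Mul(-4, -5)), Add(Add(Add(1, Mul(4, 6)), -2), Mul(6, -2))), 2) = Pow(Add(Add(-5, 25, 20), Add(Add(Add(1, 24), -2), -12)), 2) = Pow(Add(40, Add(Add(25, -2), -12)), 2) = Pow(Add(40, Add(23, -12)), 2) = Pow(Add(40, 11), 2) = Pow(51, 2) = 2601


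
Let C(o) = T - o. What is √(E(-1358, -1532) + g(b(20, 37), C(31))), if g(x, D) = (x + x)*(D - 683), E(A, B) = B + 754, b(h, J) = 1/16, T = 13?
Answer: 5*I*√554/4 ≈ 29.422*I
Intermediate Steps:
b(h, J) = 1/16
E(A, B) = 754 + B
C(o) = 13 - o
g(x, D) = 2*x*(-683 + D) (g(x, D) = (2*x)*(-683 + D) = 2*x*(-683 + D))
√(E(-1358, -1532) + g(b(20, 37), C(31))) = √((754 - 1532) + 2*(1/16)*(-683 + (13 - 1*31))) = √(-778 + 2*(1/16)*(-683 + (13 - 31))) = √(-778 + 2*(1/16)*(-683 - 18)) = √(-778 + 2*(1/16)*(-701)) = √(-778 - 701/8) = √(-6925/8) = 5*I*√554/4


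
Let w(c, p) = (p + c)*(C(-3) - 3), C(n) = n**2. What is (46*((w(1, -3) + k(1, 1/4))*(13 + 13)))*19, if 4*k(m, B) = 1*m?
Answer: -267007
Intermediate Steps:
k(m, B) = m/4 (k(m, B) = (1*m)/4 = m/4)
w(c, p) = 6*c + 6*p (w(c, p) = (p + c)*((-3)**2 - 3) = (c + p)*(9 - 3) = (c + p)*6 = 6*c + 6*p)
(46*((w(1, -3) + k(1, 1/4))*(13 + 13)))*19 = (46*(((6*1 + 6*(-3)) + (1/4)*1)*(13 + 13)))*19 = (46*(((6 - 18) + 1/4)*26))*19 = (46*((-12 + 1/4)*26))*19 = (46*(-47/4*26))*19 = (46*(-611/2))*19 = -14053*19 = -267007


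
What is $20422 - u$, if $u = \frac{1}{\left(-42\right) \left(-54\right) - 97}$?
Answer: $\frac{44336161}{2171} \approx 20422.0$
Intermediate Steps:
$u = \frac{1}{2171}$ ($u = \frac{1}{2268 - 97} = \frac{1}{2171} \approx 0.00046062$)
$20422 - u = 20422 - \frac{1}{2171} = \frac{44336161}{2171}$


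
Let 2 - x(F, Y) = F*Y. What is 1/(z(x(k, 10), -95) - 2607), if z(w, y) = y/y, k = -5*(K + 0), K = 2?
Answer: -1/2606 ≈ -0.00038373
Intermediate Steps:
k = -10 (k = -5*(2 + 0) = -5*2 = -10)
x(F, Y) = 2 - F*Y
z(w, y) = 1
1/(z(x(k, 10), -95) - 2607) = 1/(1 - 2607) = 1/(-2606) = -1/2606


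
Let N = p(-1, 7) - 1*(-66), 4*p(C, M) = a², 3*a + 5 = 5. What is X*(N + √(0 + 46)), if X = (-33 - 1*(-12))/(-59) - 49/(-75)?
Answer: 98252/1475 + 4466*√46/4425 ≈ 73.457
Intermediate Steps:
a = 0 (a = -5/3 + (⅓)*5 = -5/3 + 5/3 = 0)
p(C, M) = 0 (p(C, M) = (¼)*0² = (¼)*0 = 0)
X = 4466/4425 (X = (-33 + 12)*(-1/59) - 49*(-1/75) = -21*(-1/59) + 49/75 = 21/59 + 49/75 = 4466/4425 ≈ 1.0093)
N = 66 (N = 0 - 1*(-66) = 0 + 66 = 66)
X*(N + √(0 + 46)) = 4466*(66 + √(0 + 46))/4425 = 4466*(66 + √46)/4425 = 98252/1475 + 4466*√46/4425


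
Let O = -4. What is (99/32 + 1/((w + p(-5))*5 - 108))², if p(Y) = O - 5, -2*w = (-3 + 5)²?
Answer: 259371025/27206656 ≈ 9.5334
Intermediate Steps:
w = -2 (w = -(-3 + 5)²/2 = -½*2² = -½*4 = -2)
p(Y) = -9 (p(Y) = -4 - 5 = -9)
(99/32 + 1/((w + p(-5))*5 - 108))² = (99/32 + 1/((-2 - 9)*5 - 108))² = (99*(1/32) + 1/(-11*5 - 108))² = (99/32 + 1/(-55 - 108))² = (99/32 + 1/(-163))² = (99/32 - 1/163)² = (16105/5216)² = 259371025/27206656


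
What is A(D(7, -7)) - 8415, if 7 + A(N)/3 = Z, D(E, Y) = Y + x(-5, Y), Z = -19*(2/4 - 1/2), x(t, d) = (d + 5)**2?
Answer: -8436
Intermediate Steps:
x(t, d) = (5 + d)**2
Z = 0 (Z = -19*(2*(1/4) - 1*1/2) = -19*(1/2 - 1/2) = -19*0 = 0)
D(E, Y) = Y + (5 + Y)**2
A(N) = -21 (A(N) = -21 + 3*0 = -21 + 0 = -21)
A(D(7, -7)) - 8415 = -21 - 8415 = -8436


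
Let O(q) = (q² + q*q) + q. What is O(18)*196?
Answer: 130536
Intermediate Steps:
O(q) = q + 2*q² (O(q) = (q² + q²) + q = 2*q² + q = q + 2*q²)
O(18)*196 = (18*(1 + 2*18))*196 = (18*(1 + 36))*196 = (18*37)*196 = 666*196 = 130536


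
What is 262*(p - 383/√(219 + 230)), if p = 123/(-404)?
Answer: -16113/202 - 100346*√449/449 ≈ -4815.4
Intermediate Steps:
p = -123/404 (p = 123*(-1/404) = -123/404 ≈ -0.30446)
262*(p - 383/√(219 + 230)) = 262*(-123/404 - 383/√(219 + 230)) = 262*(-123/404 - 383*√449/449) = -16113/202 - 100346*√449/449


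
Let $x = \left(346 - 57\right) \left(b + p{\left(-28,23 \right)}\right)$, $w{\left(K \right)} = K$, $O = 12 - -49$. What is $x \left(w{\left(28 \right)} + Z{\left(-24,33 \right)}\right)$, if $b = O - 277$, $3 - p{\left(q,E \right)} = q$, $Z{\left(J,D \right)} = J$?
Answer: $-213860$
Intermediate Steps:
$p{\left(q,E \right)} = 3 - q$
$O = 61$ ($O = 12 + 49 = 61$)
$b = -216$ ($b = 61 - 277 = -216$)
$x = -53465$ ($x = \left(346 - 57\right) \left(-216 + \left(3 - -28\right)\right) = 289 \left(-216 + \left(3 + 28\right)\right) = 289 \left(-216 + 31\right) = 289 \left(-185\right) = -53465$)
$x \left(w{\left(28 \right)} + Z{\left(-24,33 \right)}\right) = - 53465 \left(28 - 24\right) = \left(-53465\right) 4 = -213860$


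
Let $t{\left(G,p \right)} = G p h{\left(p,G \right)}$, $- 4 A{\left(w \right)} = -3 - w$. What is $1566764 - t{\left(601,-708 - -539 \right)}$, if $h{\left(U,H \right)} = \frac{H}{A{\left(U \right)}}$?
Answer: $\frac{7955474}{83} \approx 95849.0$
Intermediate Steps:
$A{\left(w \right)} = \frac{3}{4} + \frac{w}{4}$ ($A{\left(w \right)} = - \frac{-3 - w}{4} = \frac{3}{4} + \frac{w}{4}$)
$h{\left(U,H \right)} = \frac{H}{\frac{3}{4} + \frac{U}{4}}$
$t{\left(G,p \right)} = \frac{4 p G^{2}}{3 + p}$ ($t{\left(G,p \right)} = G p \frac{4 G}{3 + p} = \frac{4 p G^{2}}{3 + p}$)
$1566764 - t{\left(601,-708 - -539 \right)} = 1566764 - \frac{4 \left(-708 - -539\right) 601^{2}}{3 - 169} = 1566764 - 4 \left(-708 + 539\right) 361201 \frac{1}{3 + \left(-708 + 539\right)} = 1566764 - 4 \left(-169\right) 361201 \frac{1}{3 - 169} = 1566764 - 4 \left(-169\right) 361201 \frac{1}{-166} = 1566764 - 4 \left(-169\right) 361201 \left(- \frac{1}{166}\right) = 1566764 - \frac{122085938}{83} = \frac{7955474}{83}$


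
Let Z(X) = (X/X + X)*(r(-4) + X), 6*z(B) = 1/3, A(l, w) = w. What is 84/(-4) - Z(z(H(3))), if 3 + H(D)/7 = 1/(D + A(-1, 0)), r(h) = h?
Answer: -5455/324 ≈ -16.836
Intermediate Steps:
H(D) = -21 + 7/D (H(D) = -21 + 7/(D + 0) = -21 + 7/D)
z(B) = 1/18 (z(B) = (⅙)/3 = (⅙)*(⅓) = 1/18)
Z(X) = (1 + X)*(-4 + X) (Z(X) = (X/X + X)*(-4 + X) = (1 + X)*(-4 + X))
84/(-4) - Z(z(H(3))) = 84/(-4) - (-4 + (1/18)² - 3*1/18) = 84*(-¼) - (-4 + 1/324 - ⅙) = -21 - 1*(-1349/324) = -21 + 1349/324 = -5455/324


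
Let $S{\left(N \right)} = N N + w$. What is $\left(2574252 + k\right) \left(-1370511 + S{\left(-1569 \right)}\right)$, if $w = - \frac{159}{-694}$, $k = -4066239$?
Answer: $- \frac{1129923021968433}{694} \approx -1.6281 \cdot 10^{12}$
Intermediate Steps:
$w = \frac{159}{694}$ ($w = \left(-159\right) \left(- \frac{1}{694}\right) = \frac{159}{694} \approx 0.22911$)
$S{\left(N \right)} = \frac{159}{694} + N^{2}$ ($S{\left(N \right)} = N N + \frac{159}{694} = N^{2} + \frac{159}{694} = \frac{159}{694} + N^{2}$)
$\left(2574252 + k\right) \left(-1370511 + S{\left(-1569 \right)}\right) = \left(2574252 - 4066239\right) \left(-1370511 + \left(\frac{159}{694} + \left(-1569\right)^{2}\right)\right) = - 1491987 \left(-1370511 + \left(\frac{159}{694} + 2461761\right)\right) = - 1491987 \left(-1370511 + \frac{1708462293}{694}\right) = \left(-1491987\right) \frac{757327659}{694} = - \frac{1129923021968433}{694}$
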